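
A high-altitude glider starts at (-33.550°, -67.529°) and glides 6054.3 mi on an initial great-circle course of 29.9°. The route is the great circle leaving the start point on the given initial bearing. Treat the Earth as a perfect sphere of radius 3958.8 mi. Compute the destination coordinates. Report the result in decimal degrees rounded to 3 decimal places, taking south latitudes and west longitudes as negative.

latitude 44.342°, longitude -23.389°

δ = 6054.3/3958.8 = 1.529327 rad (87.6240°).
Converting: φ₁ = -0.585558 rad, θ = 0.521853 rad.
Destination latitude: φ₂ = arcsin( sin φ₁ cos δ + cos φ₁ sin δ cos θ ) = arcsin(0.698942) = 44.342°.
For the longitude increment, Δλ = atan2( sin θ sin δ cos φ₁, cos δ − sin φ₁ sin φ₂ ) = atan2(0.415084, 0.427738) = 44.140°.
λ₂ = -67.529° + 44.140° = -23.389°.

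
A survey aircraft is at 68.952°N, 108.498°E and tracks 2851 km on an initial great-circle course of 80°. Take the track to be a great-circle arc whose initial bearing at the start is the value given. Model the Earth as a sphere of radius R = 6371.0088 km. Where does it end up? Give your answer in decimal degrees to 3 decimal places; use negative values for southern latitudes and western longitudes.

latitude 60.270°, longitude 167.735°

δ = 2851/6371.0088 = 0.447496 rad (25.6396°).
Converting: φ₁ = 1.203439 rad, θ = 1.396263 rad.
sin φ₂ = sin φ₁ cos δ + cos φ₁ sin δ cos θ = (0.933280)(0.901533) + (0.359150)(0.432709)(0.173648) = 0.868369
φ₂ = asin(0.868369) = 1.051905 rad = 60.270°.
Δλ = atan2( sin θ sin δ cos φ₁ , cos δ − sin φ₁ sin φ₂ ) = atan2(0.153047, 0.091102) = 1.033872 rad = 59.237°.
λ₂ = λ₁ + Δλ = 167.735°.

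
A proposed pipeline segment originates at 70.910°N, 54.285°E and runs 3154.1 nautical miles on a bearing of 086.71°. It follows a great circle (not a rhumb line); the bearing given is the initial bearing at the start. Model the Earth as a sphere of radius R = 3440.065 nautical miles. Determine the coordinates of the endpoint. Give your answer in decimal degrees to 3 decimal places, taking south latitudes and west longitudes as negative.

The arc subtends δ = 3154.1/3440.065 = 0.916872 rad at the centre.
With φ₁ = 70.910° = 1.237613 rad and θ = 86.71° = 1.513375 rad:
Destination latitude: φ₂ = arcsin( sin φ₁ cos δ + cos φ₁ sin δ cos θ ) = arcsin(0.589750) = 36.139°.
For the longitude increment, Δλ = atan2( sin θ sin δ cos φ₁, cos δ − sin φ₁ sin φ₂ ) = atan2(0.259155, 0.050988) = 78.869°.
λ₂ = 54.285° + 78.869° = 133.154°.

latitude 36.139°, longitude 133.154°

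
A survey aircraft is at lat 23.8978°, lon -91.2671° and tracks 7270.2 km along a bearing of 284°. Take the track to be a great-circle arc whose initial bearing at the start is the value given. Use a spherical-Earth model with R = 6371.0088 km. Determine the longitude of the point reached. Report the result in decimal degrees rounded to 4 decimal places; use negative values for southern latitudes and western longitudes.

longitude -162.9657°

Central angle δ = d/R = 1.141138 rad.
With φ₁ = 23.8978° = 0.417095 rad and θ = 284° = 4.956735 rad:
sin φ₂ = sin φ₁ cos δ + cos φ₁ sin δ cos θ = (0.405106)(0.416560) + (0.914270)(0.909108)(0.241922) = 0.369829
φ₂ = asin(0.369829) = 0.378825 rad = 21.7051°.
Then Δλ = atan2(-0.806481, 0.266740) = -1.251376 rad, from sin θ sin δ cos φ₁ over cos δ − sin φ₁ sin φ₂.
Hence λ₂ = -91.2671° + -71.6986° = -162.9657°.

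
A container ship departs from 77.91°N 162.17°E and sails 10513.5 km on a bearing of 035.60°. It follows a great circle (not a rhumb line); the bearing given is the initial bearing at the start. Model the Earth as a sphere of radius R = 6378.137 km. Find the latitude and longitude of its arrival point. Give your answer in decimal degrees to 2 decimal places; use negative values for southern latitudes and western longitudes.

Angular distance δ = d/R = 10513.5 / 6378.137 = 1.648365 rad.
Start latitude φ₁ = 1.359786 rad; initial bearing θ = 0.621337 rad.
Applying the spherical law of cosines for sides, sin φ₂ = sin φ₁ cos δ + cos φ₁ sin δ cos θ = 0.094018, so φ₂ = 5.39°.
Then Δλ = atan2(0.121558, -0.169424) = 2.519232 rad, from sin θ sin δ cos φ₁ over cos δ − sin φ₁ sin φ₂.
λ₂ = 162.17° + 144.34° = 306.51°, normalized to (−180°, 180°] → -53.49°.

latitude 5.39°, longitude -53.49°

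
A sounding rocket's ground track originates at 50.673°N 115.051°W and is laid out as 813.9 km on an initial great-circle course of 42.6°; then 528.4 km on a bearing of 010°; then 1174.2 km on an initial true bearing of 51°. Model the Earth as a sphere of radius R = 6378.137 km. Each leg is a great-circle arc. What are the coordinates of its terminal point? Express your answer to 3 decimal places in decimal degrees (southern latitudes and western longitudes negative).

latitude 65.759°, longitude -84.305°

Apply the spherical direct solution leg by leg, carrying full precision between legs.
Leg 1: from (50.673°, -115.051°), δ = 813.9/6378.137 = 0.127608 rad, θ = 42.6° → φ = 55.753°, λ = -106.246°.
Leg 2: from (55.753°, -106.246°), δ = 528.4/6378.137 = 0.082846 rad, θ = 10° → φ = 60.418°, λ = -104.578°.
Leg 3: from (60.418°, -104.578°), δ = 1174.2/6378.137 = 0.184098 rad, θ = 51° → φ = 65.759°, λ = -84.305°.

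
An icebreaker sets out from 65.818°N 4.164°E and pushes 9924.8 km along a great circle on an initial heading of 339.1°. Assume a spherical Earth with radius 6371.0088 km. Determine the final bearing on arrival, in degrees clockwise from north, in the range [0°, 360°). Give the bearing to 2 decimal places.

final bearing 189.15°

δ = 9924.8/6371.0088 = 1.557807 rad (89.2557°).
Converting: φ₁ = 1.148741 rad, θ = 5.918411 rad.
Destination latitude: φ₂ = arcsin( sin φ₁ cos δ + cos φ₁ sin δ cos θ ) = arcsin(0.394501) = 23.235°.
For the longitude increment, Δλ = atan2( sin θ sin δ cos φ₁, cos δ − sin φ₁ sin φ₂ ) = atan2(-0.146121, -0.346894) = -157.158°.
Hence λ₂ = 4.164° + -157.158° = -152.994°.
The forward bearing on arrival equals the back-azimuth from the destination plus 180°.
Back-azimuth from P₂ (23.23°, -152.99°) to P₁ (65.82°, 4.16°), with Δλ' = λ₁ − λ₂ = 157.16°: atan2( sin Δλ' cos φ₁ , cos φ₂ sin φ₁ − sin φ₂ cos φ₁ cos Δλ' ) = 9.15°.
Final bearing = (9.15° + 180°) mod 360° = 189.15°.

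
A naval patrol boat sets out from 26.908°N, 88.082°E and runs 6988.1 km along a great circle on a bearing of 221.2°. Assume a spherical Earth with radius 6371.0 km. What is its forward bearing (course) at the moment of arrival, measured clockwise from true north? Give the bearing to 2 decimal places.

The arc subtends δ = 6988.1/6371 = 1.096861 rad at the centre.
With φ₁ = 26.908° = 0.469633 rad and θ = 221.2° = 3.860668 rad:
Applying the spherical law of cosines for sides, sin φ₂ = sin φ₁ cos δ + cos φ₁ sin δ cos θ = -0.390457, so φ₂ = -22.983°.
For the longitude increment, Δλ = atan2( sin θ sin δ cos φ₁, cos δ − sin φ₁ sin φ₂ ) = atan2(-0.522635, 0.633096) = -39.540°.
Hence λ₂ = 88.082° + -39.540° = 48.542°.
The forward bearing on arrival equals the back-azimuth from the destination plus 180°.
Back-azimuth from P₂ (-22.98°, 48.54°) to P₁ (26.91°, 88.08°), with Δλ' = λ₁ − λ₂ = 39.54°: atan2( sin Δλ' cos φ₁ , cos φ₂ sin φ₁ − sin φ₂ cos φ₁ cos Δλ' ) = 39.64°.
Final bearing = (39.64° + 180°) mod 360° = 219.64°.

final bearing 219.64°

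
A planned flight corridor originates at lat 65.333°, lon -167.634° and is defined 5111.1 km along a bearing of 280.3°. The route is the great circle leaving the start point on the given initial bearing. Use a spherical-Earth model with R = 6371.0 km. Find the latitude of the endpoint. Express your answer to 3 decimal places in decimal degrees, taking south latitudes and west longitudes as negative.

δ = 5111.1/6371 = 0.802245 rad (45.9652°).
With φ₁ = 65.333° = 1.140276 rad and θ = 280.3° = 4.892158 rad:
Destination latitude: φ₂ = arcsin( sin φ₁ cos δ + cos φ₁ sin δ cos θ ) = arcsin(0.685314) = 43.260°.
For the longitude increment, Δλ = atan2( sin θ sin δ cos φ₁, cos δ − sin φ₁ sin φ₂ ) = atan2(-0.295201, 0.072317) = -76.235°.
λ₂ = -167.634° + -76.235° = -243.869°, normalized to (−180°, 180°] → 116.131°.

latitude 43.260°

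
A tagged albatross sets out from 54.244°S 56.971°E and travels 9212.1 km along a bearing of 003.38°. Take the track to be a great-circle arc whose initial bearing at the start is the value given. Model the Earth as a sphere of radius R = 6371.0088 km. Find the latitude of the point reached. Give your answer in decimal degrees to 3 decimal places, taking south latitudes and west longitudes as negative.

Central angle δ = d/R = 1.445941 rad.
Converting: φ₁ = -0.946736 rad, θ = 0.058992 rad.
Applying the spherical law of cosines for sides, sin φ₂ = sin φ₁ cos δ + cos φ₁ sin δ cos θ = 0.477718, so φ₂ = 28.536°.
For the longitude increment, Δλ = atan2( sin θ sin δ cos φ₁, cos δ − sin φ₁ sin φ₂ ) = atan2(0.034183, 0.512206) = 3.818°.
λ₂ = λ₁ + Δλ = 60.789°.

latitude 28.536°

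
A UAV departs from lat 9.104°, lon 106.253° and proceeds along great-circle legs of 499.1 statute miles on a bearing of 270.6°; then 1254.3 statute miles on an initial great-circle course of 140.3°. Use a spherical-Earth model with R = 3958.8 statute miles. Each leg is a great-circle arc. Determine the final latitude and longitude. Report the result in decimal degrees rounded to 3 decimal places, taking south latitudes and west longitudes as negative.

Apply the spherical direct solution leg by leg, carrying full precision between legs.
Leg 1: from (9.104°, 106.253°), δ = 499.1/3958.8 = 0.126074 rad, θ = 270.6° → φ = 9.107°, λ = 98.937°.
Leg 2: from (9.107°, 98.937°), δ = 1254.3/3958.8 = 0.316838 rad, θ = 140.3° → φ = -4.951°, λ = 110.460°.

latitude -4.951°, longitude 110.460°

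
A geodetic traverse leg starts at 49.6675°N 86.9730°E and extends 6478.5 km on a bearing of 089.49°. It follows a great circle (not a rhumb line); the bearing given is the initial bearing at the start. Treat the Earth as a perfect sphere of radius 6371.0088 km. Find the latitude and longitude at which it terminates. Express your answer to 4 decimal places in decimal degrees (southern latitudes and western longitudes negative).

latitude 23.9470°, longitude 155.4909°

The arc subtends δ = 6478.5/6371.0088 = 1.016872 rad at the centre.
Start latitude φ₁ = 0.866861 rad; initial bearing θ = 1.561895 rad.
sin φ₂ = sin φ₁ cos δ + cos φ₁ sin δ cos θ = (0.762301)(0.526029) + (0.647222)(0.850467)(0.008901) = 0.405892
φ₂ = asin(0.405892) = 0.417955 rad = 23.9470°.
Then Δλ = atan2(0.550419, 0.216617) = 1.195864 rad, from sin θ sin δ cos φ₁ over cos δ − sin φ₁ sin φ₂.
Hence λ₂ = 86.9730° + 68.5179° = 155.4909°.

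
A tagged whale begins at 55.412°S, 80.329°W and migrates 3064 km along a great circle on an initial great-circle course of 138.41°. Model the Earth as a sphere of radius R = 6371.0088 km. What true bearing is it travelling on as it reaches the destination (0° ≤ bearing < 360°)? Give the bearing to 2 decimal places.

final bearing 89.33°

Central angle δ = d/R = 0.480929 rad.
Converting: φ₁ = -0.967122 rad, θ = 2.415710 rad.
Destination latitude: φ₂ = arcsin( sin φ₁ cos δ + cos φ₁ sin δ cos θ ) = arcsin(-0.926277) = -67.862°.
Δλ = atan2( sin θ sin δ cos φ₁ , cos δ − sin φ₁ sin φ₂ ) = atan2(0.174317, 0.124003) = 0.952481 rad = 54.573°.
Hence λ₂ = -80.329° + 54.573° = -25.756°.
The forward bearing on arrival equals the back-azimuth from the destination plus 180°.
Back-azimuth from P₂ (-67.86°, -25.76°) to P₁ (-55.41°, -80.33°), with Δλ' = λ₁ − λ₂ = -54.57°: atan2( sin Δλ' cos φ₁ , cos φ₂ sin φ₁ − sin φ₂ cos φ₁ cos Δλ' ) = 269.33°.
Final bearing = (269.33° + 180°) mod 360° = 89.33°.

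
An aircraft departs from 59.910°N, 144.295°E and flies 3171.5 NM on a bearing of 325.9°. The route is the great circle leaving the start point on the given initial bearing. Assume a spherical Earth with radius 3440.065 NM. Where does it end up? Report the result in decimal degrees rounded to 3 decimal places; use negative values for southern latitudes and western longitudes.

latitude 58.609°, longitude 23.343°

Central angle δ = d/R = 0.921930 rad.
Start latitude φ₁ = 1.045627 rad; initial bearing θ = 5.688028 rad.
sin φ₂ = sin φ₁ cos δ + cos φ₁ sin δ cos θ = (0.865239)(0.604283) + (0.501360)(0.796770)(0.828060) = 0.853633
φ₂ = asin(0.853633) = 1.022921 rad = 58.609°.
Δλ = atan2( sin θ sin δ cos φ₁ , cos δ − sin φ₁ sin φ₂ ) = atan2(-0.223957, -0.134313) = -2.111015 rad = -120.952°.
Hence λ₂ = 144.295° + -120.952° = 23.343°.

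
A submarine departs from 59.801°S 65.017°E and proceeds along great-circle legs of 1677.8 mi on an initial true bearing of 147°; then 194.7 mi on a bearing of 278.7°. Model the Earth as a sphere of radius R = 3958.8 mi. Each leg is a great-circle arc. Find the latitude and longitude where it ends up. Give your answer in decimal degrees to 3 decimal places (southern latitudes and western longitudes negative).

latitude -73.354°, longitude 109.640°

Apply the spherical direct solution leg by leg, carrying full precision between legs.
Leg 1: from (-59.801°, 65.017°), δ = 1677.8/3958.8 = 0.423815 rad, θ = 147° → φ = -74.008°, λ = 119.407°.
Leg 2: from (-74.008°, 119.407°), δ = 194.7/3958.8 = 0.049182 rad, θ = 278.7° → φ = -73.354°, λ = 109.640°.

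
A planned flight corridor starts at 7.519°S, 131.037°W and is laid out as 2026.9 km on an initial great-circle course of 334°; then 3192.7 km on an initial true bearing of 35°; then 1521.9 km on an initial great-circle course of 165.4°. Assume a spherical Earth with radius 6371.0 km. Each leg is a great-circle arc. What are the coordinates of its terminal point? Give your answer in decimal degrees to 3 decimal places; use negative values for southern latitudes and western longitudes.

latitude 18.324°, longitude -116.532°

Apply the spherical direct solution leg by leg, carrying full precision between legs.
Leg 1: from (-7.519°, -131.037°), δ = 2026.9/6371 = 0.318145 rad, θ = 334° → φ = 8.884°, λ = -139.015°.
Leg 2: from (8.884°, -139.015°), δ = 3192.7/6371 = 0.501130 rad, θ = 35° → φ = 31.619°, λ = -120.135°.
Leg 3: from (31.619°, -120.135°), δ = 1521.9/6371 = 0.238879 rad, θ = 165.4° → φ = 18.324°, λ = -116.532°.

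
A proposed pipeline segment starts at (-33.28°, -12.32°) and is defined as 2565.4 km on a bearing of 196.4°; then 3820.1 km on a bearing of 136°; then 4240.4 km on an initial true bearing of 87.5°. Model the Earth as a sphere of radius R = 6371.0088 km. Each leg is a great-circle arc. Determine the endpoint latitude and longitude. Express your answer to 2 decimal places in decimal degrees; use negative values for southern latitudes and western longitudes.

Apply the spherical direct solution leg by leg, carrying full precision between legs.
Leg 1: from (-33.28°, -12.32°), δ = 2565.4/6371.0088 = 0.402668 rad, θ = 196.4° → φ = -55.00°, λ = -23.44°.
Leg 2: from (-55.00°, -23.44°), δ = 3820.1/6371.0088 = 0.599607 rad, θ = 136° → φ = -65.38°, λ = 46.77°.
Leg 3: from (-65.38°, 46.77°), δ = 4240.4/6371.0088 = 0.665577 rad, θ = 87.5° → φ = -44.73°, λ = 107.05°.

latitude -44.73°, longitude 107.05°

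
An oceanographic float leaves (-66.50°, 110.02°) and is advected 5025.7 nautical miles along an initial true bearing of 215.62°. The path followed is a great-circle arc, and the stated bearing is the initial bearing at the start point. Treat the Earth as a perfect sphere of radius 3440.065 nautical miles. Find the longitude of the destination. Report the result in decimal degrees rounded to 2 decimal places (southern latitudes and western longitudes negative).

longitude -30.28°

The arc subtends δ = 5025.7/3440.065 = 1.460932 rad at the centre.
Converting: φ₁ = -1.160644 rad, θ = 3.763279 rad.
Destination latitude: φ₂ = arcsin( sin φ₁ cos δ + cos φ₁ sin δ cos θ ) = arcsin(-0.422738) = -25.01°.
Δλ = atan2( sin θ sin δ cos φ₁ , cos δ − sin φ₁ sin φ₂ ) = atan2(-0.230834, -0.278032) = -2.448682 rad = -140.30°.
λ₂ = 110.02° + -140.30° = -30.28°.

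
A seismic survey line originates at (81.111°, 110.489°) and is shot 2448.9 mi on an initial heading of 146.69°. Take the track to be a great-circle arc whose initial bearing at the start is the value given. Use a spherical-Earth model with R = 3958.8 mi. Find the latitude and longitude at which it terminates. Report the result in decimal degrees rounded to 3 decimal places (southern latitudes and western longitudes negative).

Central angle δ = d/R = 0.618597 rad.
With φ₁ = 81.111° = 1.415654 rad and θ = 146.69° = 2.560223 rad:
Applying the spherical law of cosines for sides, sin φ₂ = sin φ₁ cos δ + cos φ₁ sin δ cos θ = 0.730024, so φ₂ = 46.888°.
Then Δλ = atan2(0.049208, 0.093437) = 0.484739 rad, from sin θ sin δ cos φ₁ over cos δ − sin φ₁ sin φ₂.
λ₂ = 110.489° + 27.773° = 138.262°.

latitude 46.888°, longitude 138.262°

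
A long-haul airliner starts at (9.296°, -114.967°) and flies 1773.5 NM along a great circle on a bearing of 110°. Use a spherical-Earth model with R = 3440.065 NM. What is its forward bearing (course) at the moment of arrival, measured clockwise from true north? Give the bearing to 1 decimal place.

The arc subtends δ = 1773.5/3440.065 = 0.515543 rad at the centre.
With φ₁ = 9.296° = 0.162246 rad and θ = 110° = 1.919862 rad:
Destination latitude: φ₂ = arcsin( sin φ₁ cos δ + cos φ₁ sin δ cos θ ) = arcsin(-0.025864) = -1.482°.
Δλ = atan2( sin θ sin δ cos φ₁ , cos δ − sin φ₁ sin φ₂ ) = atan2(0.457191, 0.874203) = 0.481862 rad = 27.609°.
λ₂ = λ₁ + Δλ = -87.358°.
The forward bearing on arrival equals the back-azimuth from the destination plus 180°.
Back-azimuth from P₂ (-1.5°, -87.4°) to P₁ (9.3°, -115.0°), with Δλ' = λ₁ − λ₂ = -27.6°: atan2( sin Δλ' cos φ₁ , cos φ₂ sin φ₁ − sin φ₂ cos φ₁ cos Δλ' ) = 291.9°.
Final bearing = (291.9° + 180°) mod 360° = 111.9°.

final bearing 111.9°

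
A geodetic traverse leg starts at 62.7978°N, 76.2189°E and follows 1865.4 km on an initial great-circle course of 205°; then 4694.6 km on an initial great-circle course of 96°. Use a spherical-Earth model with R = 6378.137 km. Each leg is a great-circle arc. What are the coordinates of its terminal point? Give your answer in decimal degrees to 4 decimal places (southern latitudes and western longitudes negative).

Apply the spherical direct solution leg by leg, carrying full precision between legs.
Leg 1: from (62.7978°, 76.2189°), δ = 1865.4/6378.137 = 0.292468 rad, θ = 205° → φ = 47.0695°, λ = 65.9135°.
Leg 2: from (47.0695°, 65.9135°), δ = 4694.6/6378.137 = 0.736046 rad, θ = 96° → φ = 29.6594°, λ = 116.1196°.

latitude 29.6594°, longitude 116.1196°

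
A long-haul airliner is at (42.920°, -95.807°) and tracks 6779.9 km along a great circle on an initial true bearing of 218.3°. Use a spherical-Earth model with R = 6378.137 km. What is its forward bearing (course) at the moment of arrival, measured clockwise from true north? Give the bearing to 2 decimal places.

final bearing 207.43°

δ = 6779.9/6378.137 = 1.062991 rad (60.9049°).
With φ₁ = 42.920° = 0.749095 rad and θ = 218.3° = 3.810054 rad:
Destination latitude: φ₂ = arcsin( sin φ₁ cos δ + cos φ₁ sin δ cos θ ) = arcsin(-0.171045) = -9.849°.
For the longitude increment, Δλ = atan2( sin θ sin δ cos φ₁, cos δ − sin φ₁ sin φ₂ ) = atan2(-0.396596, 0.602738) = -33.344°.
Hence λ₂ = -95.807° + -33.344° = -129.151°.
The forward bearing on arrival equals the back-azimuth from the destination plus 180°.
Back-azimuth from P₂ (-9.85°, -129.15°) to P₁ (42.92°, -95.81°), with Δλ' = λ₁ − λ₂ = 33.34°: atan2( sin Δλ' cos φ₁ , cos φ₂ sin φ₁ − sin φ₂ cos φ₁ cos Δλ' ) = 27.43°.
Final bearing = (27.43° + 180°) mod 360° = 207.43°.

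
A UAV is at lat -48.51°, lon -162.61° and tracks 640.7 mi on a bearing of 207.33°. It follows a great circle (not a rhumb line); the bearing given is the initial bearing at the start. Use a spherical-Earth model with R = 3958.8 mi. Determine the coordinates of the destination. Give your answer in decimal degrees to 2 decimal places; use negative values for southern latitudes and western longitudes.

δ = 640.7/3958.8 = 0.161842 rad (9.2729°).
With φ₁ = -48.51° = -0.846659 rad and θ = 207.33° = 3.618591 rad:
Destination latitude: φ₂ = arcsin( sin φ₁ cos δ + cos φ₁ sin δ cos θ ) = arcsin(-0.834118) = -56.52°.
Δλ = atan2( sin θ sin δ cos φ₁ , cos δ − sin φ₁ sin φ₂ ) = atan2(-0.049011, 0.362118) = -0.134528 rad = -7.71°.
λ₂ = λ₁ + Δλ = -170.32°.

latitude -56.52°, longitude -170.32°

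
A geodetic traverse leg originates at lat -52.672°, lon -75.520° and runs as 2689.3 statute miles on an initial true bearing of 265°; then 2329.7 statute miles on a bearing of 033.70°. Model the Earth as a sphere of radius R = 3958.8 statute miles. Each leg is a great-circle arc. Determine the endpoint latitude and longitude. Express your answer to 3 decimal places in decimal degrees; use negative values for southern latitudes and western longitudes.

latitude -11.068°, longitude -112.850°

Apply the spherical direct solution leg by leg, carrying full precision between legs.
Leg 1: from (-52.672°, -75.520°), δ = 2689.3/3958.8 = 0.679322 rad, θ = 265° → φ = -40.681°, λ = -131.140°.
Leg 2: from (-40.681°, -131.140°), δ = 2329.7/3958.8 = 0.588486 rad, θ = 33.7° → φ = -11.068°, λ = -112.850°.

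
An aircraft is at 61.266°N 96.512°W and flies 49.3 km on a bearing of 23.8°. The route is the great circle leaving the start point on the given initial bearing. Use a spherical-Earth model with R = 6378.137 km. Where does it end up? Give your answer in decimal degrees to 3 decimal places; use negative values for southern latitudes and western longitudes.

latitude 61.671°, longitude -96.135°

The arc subtends δ = 49.3/6378.137 = 0.007730 rad at the centre.
Converting: φ₁ = 1.069293 rad, θ = 0.415388 rad.
sin φ₂ = sin φ₁ cos δ + cos φ₁ sin δ cos θ = (0.876861)(0.999970) + (0.480744)(0.007729)(0.914960) = 0.880235
φ₂ = asin(0.880235) = 1.076357 rad = 61.671°.
Then Δλ = atan2(0.001500, 0.228127) = 0.006573 rad, from sin θ sin δ cos φ₁ over cos δ − sin φ₁ sin φ₂.
λ₂ = λ₁ + Δλ = -96.135°.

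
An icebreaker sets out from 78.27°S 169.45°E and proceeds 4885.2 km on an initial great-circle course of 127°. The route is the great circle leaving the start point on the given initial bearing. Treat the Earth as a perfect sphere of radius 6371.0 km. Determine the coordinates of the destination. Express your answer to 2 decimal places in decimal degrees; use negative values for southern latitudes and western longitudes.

Central angle δ = d/R = 0.766787 rad.
With φ₁ = -78.27° = -1.366069 rad and θ = 127° = 2.216568 rad:
sin φ₂ = sin φ₁ cos δ + cos φ₁ sin δ cos θ = (-0.979116)(0.720144) + (0.203300)(0.693825)(-0.601815) = -0.789993
φ₂ = asin(-0.789993) = -0.910798 rad = -52.18°.
Then Δλ = atan2(0.112651, -0.053352) = 2.013103 rad, from sin θ sin δ cos φ₁ over cos δ − sin φ₁ sin φ₂.
λ₂ = 169.45° + 115.34° = 284.79°, normalized to (−180°, 180°] → -75.21°.

latitude -52.18°, longitude -75.21°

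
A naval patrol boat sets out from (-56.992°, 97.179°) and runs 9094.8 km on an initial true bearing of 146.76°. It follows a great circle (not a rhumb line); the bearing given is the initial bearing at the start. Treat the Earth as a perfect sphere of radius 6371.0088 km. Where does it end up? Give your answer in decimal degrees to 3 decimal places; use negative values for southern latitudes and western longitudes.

latitude -34.798°, longitude -124.173°

δ = 9094.8/6371.0088 = 1.427529 rad (81.7914°).
Converting: φ₁ = -0.994698 rad, θ = 2.561445 rad.
Applying the spherical law of cosines for sides, sin φ₂ = sin φ₁ cos δ + cos φ₁ sin δ cos θ = -0.570689, so φ₂ = -34.798°.
Then Δλ = atan2(0.295547, -0.335799) = 2.419863 rad, from sin θ sin δ cos φ₁ over cos δ − sin φ₁ sin φ₂.
λ₂ = 97.179° + 138.648° = 235.827°, normalized to (−180°, 180°] → -124.173°.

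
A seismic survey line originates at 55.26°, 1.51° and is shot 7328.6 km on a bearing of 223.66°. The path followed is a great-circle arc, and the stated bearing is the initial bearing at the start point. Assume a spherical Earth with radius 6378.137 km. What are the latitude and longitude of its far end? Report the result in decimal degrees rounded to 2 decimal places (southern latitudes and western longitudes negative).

latitude -2.28°, longitude -37.57°

Angular distance δ = d/R = 7328.6 / 6378.137 = 1.149019 rad.
With φ₁ = 55.26° = 0.964469 rad and θ = 223.66° = 3.903603 rad:
sin φ₂ = sin φ₁ cos δ + cos φ₁ sin δ cos θ = (0.821746)(0.409383) + (0.569853)(0.912363)(-0.723449) = -0.039722
φ₂ = asin(-0.039722) = -0.039732 rad = -2.28°.
Δλ = atan2( sin θ sin δ cos φ₁ , cos δ − sin φ₁ sin φ₂ ) = atan2(-0.358936, 0.442024) = -0.682033 rad = -39.08°.
λ₂ = 1.51° + -39.08° = -37.57°.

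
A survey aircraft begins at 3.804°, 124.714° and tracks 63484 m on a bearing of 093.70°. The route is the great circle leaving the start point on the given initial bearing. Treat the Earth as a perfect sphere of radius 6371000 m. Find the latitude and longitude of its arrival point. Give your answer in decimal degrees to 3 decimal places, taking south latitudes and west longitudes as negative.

latitude 3.767°, longitude 125.285°

Angular distance δ = d/R = 63484 / 6371000 = 0.009965 rad.
With φ₁ = 3.804° = 0.066392 rad and θ = 93.7° = 1.635374 rad:
sin φ₂ = sin φ₁ cos δ + cos φ₁ sin δ cos θ = (0.066344)(0.999950) + (0.997797)(0.009964)(-0.064532) = 0.065699
φ₂ = asin(0.065699) = 0.065746 rad = 3.767°.
Δλ = atan2( sin θ sin δ cos φ₁ , cos δ − sin φ₁ sin φ₂ ) = atan2(0.009922, 0.995592) = 0.009965 rad = 0.571°.
λ₂ = 124.714° + 0.571° = 125.285°.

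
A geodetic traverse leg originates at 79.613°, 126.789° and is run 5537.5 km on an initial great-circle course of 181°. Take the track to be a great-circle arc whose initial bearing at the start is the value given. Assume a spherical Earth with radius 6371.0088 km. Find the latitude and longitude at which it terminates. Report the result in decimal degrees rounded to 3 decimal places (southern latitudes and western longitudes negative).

latitude 29.815°, longitude 125.909°

δ = 5537.5/6371.0088 = 0.869172 rad (49.7999°).
With φ₁ = 79.613° = 1.389509 rad and θ = 181° = 3.159046 rad:
Applying the spherical law of cosines for sides, sin φ₂ = sin φ₁ cos δ + cos φ₁ sin δ cos θ = 0.497194, so φ₂ = 29.815°.
Δλ = atan2( sin θ sin δ cos φ₁ , cos δ − sin φ₁ sin φ₂ ) = atan2(-0.002403, 0.156413) = -0.015364 rad = -0.880°.
λ₂ = λ₁ + Δλ = 125.909°.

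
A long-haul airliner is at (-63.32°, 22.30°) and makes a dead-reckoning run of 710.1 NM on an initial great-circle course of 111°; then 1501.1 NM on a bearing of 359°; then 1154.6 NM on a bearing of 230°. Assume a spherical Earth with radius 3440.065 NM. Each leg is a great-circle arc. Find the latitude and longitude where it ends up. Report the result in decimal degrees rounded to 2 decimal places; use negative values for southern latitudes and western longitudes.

Apply the spherical direct solution leg by leg, carrying full precision between legs.
Leg 1: from (-63.32°, 22.30°), δ = 710.1/3440.065 = 0.206421 rad, θ = 111° → φ = -65.17°, λ = 49.40°.
Leg 2: from (-65.17°, 49.40°), δ = 1501.1/3440.065 = 0.436358 rad, θ = 359° → φ = -40.17°, λ = 48.85°.
Leg 3: from (-40.17°, 48.85°), δ = 1154.6/3440.065 = 0.335633 rad, θ = 230° → φ = -50.43°, λ = 25.52°.

latitude -50.43°, longitude 25.52°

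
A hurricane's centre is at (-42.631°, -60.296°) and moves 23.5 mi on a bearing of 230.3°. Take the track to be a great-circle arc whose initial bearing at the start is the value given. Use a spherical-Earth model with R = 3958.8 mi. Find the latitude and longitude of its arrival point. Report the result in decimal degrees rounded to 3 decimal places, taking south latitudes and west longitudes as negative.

The arc subtends δ = 23.5/3958.8 = 0.005936 rad at the centre.
Converting: φ₁ = -0.744051 rad, θ = 4.019493 rad.
Destination latitude: φ₂ = arcsin( sin φ₁ cos δ + cos φ₁ sin δ cos θ ) = arcsin(-0.680052) = -42.848°.
Δλ = atan2( sin θ sin δ cos φ₁ , cos δ − sin φ₁ sin φ₂ ) = atan2(-0.003360, 0.539401) = -0.006230 rad = -0.357°.
Hence λ₂ = -60.296° + -0.357° = -60.653°.

latitude -42.848°, longitude -60.653°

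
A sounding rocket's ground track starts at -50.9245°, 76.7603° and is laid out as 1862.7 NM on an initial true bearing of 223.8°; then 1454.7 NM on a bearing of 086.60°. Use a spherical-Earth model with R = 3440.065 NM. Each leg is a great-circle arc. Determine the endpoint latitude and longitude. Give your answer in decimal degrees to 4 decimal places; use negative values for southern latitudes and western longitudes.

latitude -54.0835°, longitude 66.2278°

Apply the spherical direct solution leg by leg, carrying full precision between legs.
Leg 1: from (-50.9245°, 76.7603°), δ = 1862.7/3440.065 = 0.541472 rad, θ = 223.8° → φ = -64.1251°, λ = 21.9328°.
Leg 2: from (-64.1251°, 21.9328°), δ = 1454.7/3440.065 = 0.422870 rad, θ = 86.6° → φ = -54.0835°, λ = 66.2278°.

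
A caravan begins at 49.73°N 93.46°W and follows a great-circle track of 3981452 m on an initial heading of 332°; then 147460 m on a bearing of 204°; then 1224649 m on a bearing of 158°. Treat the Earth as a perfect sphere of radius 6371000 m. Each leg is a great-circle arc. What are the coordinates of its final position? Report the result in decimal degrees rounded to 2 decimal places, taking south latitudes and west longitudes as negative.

latitude 60.60°, longitude -151.40°

Apply the spherical direct solution leg by leg, carrying full precision between legs.
Leg 1: from (49.73°, -93.46°), δ = 3981452/6371000 = 0.624934 rad, θ = 332° → φ = 72.31°, λ = -158.12°.
Leg 2: from (72.31°, -158.12°), δ = 147460/6371000 = 0.023146 rad, θ = 204° → φ = 71.09°, λ = -159.78°.
Leg 3: from (71.09°, -159.78°), δ = 1224649/6371000 = 0.192222 rad, θ = 158° → φ = 60.60°, λ = -151.40°.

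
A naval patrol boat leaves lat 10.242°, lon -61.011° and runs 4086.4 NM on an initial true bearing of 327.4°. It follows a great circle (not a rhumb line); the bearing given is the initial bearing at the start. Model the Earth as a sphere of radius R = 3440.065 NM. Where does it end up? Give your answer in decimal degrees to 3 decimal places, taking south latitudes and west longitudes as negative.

latitude 56.660°, longitude -126.419°

δ = 4086.4/3440.065 = 1.187885 rad (68.0608°).
Converting: φ₁ = 0.178757 rad, θ = 5.714208 rad.
sin φ₂ = sin φ₁ cos δ + cos φ₁ sin δ cos θ = (0.177806)(0.373623) + (0.984066)(0.927581)(0.842452) = 0.835423
φ₂ = asin(0.835423) = 0.988902 rad = 56.660°.
For the longitude increment, Δλ = atan2( sin θ sin δ cos φ₁, cos δ − sin φ₁ sin φ₂ ) = atan2(-0.491790, 0.225080) = -65.408°.
λ₂ = λ₁ + Δλ = -126.419°.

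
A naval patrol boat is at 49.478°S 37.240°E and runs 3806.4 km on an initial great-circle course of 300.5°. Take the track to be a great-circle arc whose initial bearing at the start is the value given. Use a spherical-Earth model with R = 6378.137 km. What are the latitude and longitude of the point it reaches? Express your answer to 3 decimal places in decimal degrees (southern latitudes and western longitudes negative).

latitude -26.323°, longitude 4.540°

Central angle δ = d/R = 0.596789 rad.
Converting: φ₁ = -0.863554 rad, θ = 5.244714 rad.
Destination latitude: φ₂ = arcsin( sin φ₁ cos δ + cos φ₁ sin δ cos θ ) = arcsin(-0.443433) = -26.323°.
Δλ = atan2( sin θ sin δ cos φ₁ , cos δ − sin φ₁ sin φ₂ ) = atan2(-0.314621, 0.490066) = -0.570729 rad = -32.700°.
λ₂ = 37.240° + -32.700° = 4.540°.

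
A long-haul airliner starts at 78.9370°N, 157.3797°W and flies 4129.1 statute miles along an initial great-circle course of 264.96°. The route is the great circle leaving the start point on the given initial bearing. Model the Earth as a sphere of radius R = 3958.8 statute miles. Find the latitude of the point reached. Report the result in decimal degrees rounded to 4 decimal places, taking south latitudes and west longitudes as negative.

latitude 28.6653°

The arc subtends δ = 4129.1/3958.8 = 1.043018 rad at the centre.
With φ₁ = 78.9370° = 1.377711 rad and θ = 264.96° = 4.624424 rad:
sin φ₂ = sin φ₁ cos δ + cos φ₁ sin δ cos θ = (0.981417)(0.503615) + (0.191888)(0.863928)(-0.087851) = 0.479693
φ₂ = asin(0.479693) = 0.500304 rad = 28.6653°.
For the longitude increment, Δλ = atan2( sin θ sin δ cos φ₁, cos δ − sin φ₁ sin φ₂ ) = atan2(-0.165137, 0.032837) = -78.7537°.
λ₂ = -157.3797° + -78.7537° = -236.1334°, normalized to (−180°, 180°] → 123.8666°.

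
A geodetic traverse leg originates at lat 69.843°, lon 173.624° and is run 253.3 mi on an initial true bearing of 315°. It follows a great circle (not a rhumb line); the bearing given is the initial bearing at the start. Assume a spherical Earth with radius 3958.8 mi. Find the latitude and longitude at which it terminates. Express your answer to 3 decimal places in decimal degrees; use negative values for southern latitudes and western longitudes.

latitude 72.253°, longitude 165.094°

The arc subtends δ = 253.3/3958.8 = 0.063984 rad at the centre.
Start latitude φ₁ = 1.218990 rad; initial bearing θ = 5.497787 rad.
Applying the spherical law of cosines for sides, sin φ₂ = sin φ₁ cos δ + cos φ₁ sin δ cos θ = 0.952411, so φ₂ = 72.253°.
Then Δλ = atan2(-0.015580, 0.103876) = -0.148877 rad, from sin θ sin δ cos φ₁ over cos δ − sin φ₁ sin φ₂.
λ₂ = 173.624° + -8.530° = 165.094°.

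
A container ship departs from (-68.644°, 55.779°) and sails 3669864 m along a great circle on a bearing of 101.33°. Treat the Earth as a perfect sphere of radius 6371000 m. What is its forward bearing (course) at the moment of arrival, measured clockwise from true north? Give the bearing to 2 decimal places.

final bearing 38.60°

Central angle δ = d/R = 0.576026 rad.
Start latitude φ₁ = -1.198064 rad; initial bearing θ = 1.768542 rad.
Destination latitude: φ₂ = arcsin( sin φ₁ cos δ + cos φ₁ sin δ cos θ ) = arcsin(-0.820019) = -55.087°.
Then Δλ = atan2(0.194492, 0.074921) = 1.203101 rad, from sin θ sin δ cos φ₁ over cos δ − sin φ₁ sin φ₂.
λ₂ = λ₁ + Δλ = 124.712°.
The forward bearing on arrival equals the back-azimuth from the destination plus 180°.
Back-azimuth from P₂ (-55.09°, 124.71°) to P₁ (-68.64°, 55.78°), with Δλ' = λ₁ − λ₂ = -68.93°: atan2( sin Δλ' cos φ₁ , cos φ₂ sin φ₁ − sin φ₂ cos φ₁ cos Δλ' ) = 218.60°.
Final bearing = (218.60° + 180°) mod 360° = 38.60°.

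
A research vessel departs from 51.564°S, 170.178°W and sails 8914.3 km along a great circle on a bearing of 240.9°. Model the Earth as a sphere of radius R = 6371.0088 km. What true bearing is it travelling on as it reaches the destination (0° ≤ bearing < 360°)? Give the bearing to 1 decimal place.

final bearing 323.0°

The arc subtends δ = 8914.3/6371.0088 = 1.399198 rad at the centre.
Converting: φ₁ = -0.899962 rad, θ = 4.204498 rad.
Applying the spherical law of cosines for sides, sin φ₂ = sin φ₁ cos δ + cos φ₁ sin δ cos θ = -0.431640, so φ₂ = -25.572°.
For the longitude increment, Δλ = atan2( sin θ sin δ cos φ₁, cos δ − sin φ₁ sin φ₂ ) = atan2(-0.535194, -0.167347) = -107.364°.
λ₂ = -170.178° + -107.364° = -277.542°, normalized to (−180°, 180°] → 82.458°.
The forward bearing on arrival equals the back-azimuth from the destination plus 180°.
Back-azimuth from P₂ (-25.6°, 82.5°) to P₁ (-51.6°, -170.2°), with Δλ' = λ₁ − λ₂ = -252.6°: atan2( sin Δλ' cos φ₁ , cos φ₂ sin φ₁ − sin φ₂ cos φ₁ cos Δλ' ) = 143.0°.
Final bearing = (143.0° + 180°) mod 360° = 323.0°.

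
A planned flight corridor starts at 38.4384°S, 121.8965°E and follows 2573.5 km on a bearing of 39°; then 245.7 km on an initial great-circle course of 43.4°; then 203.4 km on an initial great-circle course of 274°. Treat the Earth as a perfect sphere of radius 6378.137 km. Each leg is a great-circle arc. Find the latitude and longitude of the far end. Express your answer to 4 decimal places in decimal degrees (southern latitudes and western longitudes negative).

latitude -17.6885°, longitude 136.7661°

Apply the spherical direct solution leg by leg, carrying full precision between legs.
Leg 1: from (-38.4384°, 121.8965°), δ = 2573.5/6378.137 = 0.403488 rad, θ = 39° → φ = -19.4358°, λ = 137.0865°.
Leg 2: from (-19.4358°, 137.0865°), δ = 245.7/6378.137 = 0.038522 rad, θ = 43.4° → φ = -17.8253°, λ = 138.6793°.
Leg 3: from (-17.8253°, 138.6793°), δ = 203.4/6378.137 = 0.031890 rad, θ = 274° → φ = -17.6885°, λ = 136.7661°.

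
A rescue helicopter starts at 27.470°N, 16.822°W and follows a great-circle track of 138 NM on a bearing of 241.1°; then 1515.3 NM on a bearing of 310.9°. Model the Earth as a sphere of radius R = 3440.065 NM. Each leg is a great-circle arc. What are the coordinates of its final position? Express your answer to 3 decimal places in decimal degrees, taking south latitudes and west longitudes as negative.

latitude 40.658°, longitude -44.207°

Apply the spherical direct solution leg by leg, carrying full precision between legs.
Leg 1: from (27.470°, -16.822°), δ = 138/3440.065 = 0.040116 rad, θ = 241.1° → φ = 26.341°, λ = -19.067°.
Leg 2: from (26.341°, -19.067°), δ = 1515.3/3440.065 = 0.440486 rad, θ = 310.9° → φ = 40.658°, λ = -44.207°.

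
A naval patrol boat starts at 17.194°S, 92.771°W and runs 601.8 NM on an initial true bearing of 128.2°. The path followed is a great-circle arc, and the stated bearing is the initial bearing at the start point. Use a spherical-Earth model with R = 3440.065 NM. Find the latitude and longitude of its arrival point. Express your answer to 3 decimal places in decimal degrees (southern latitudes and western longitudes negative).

Angular distance δ = d/R = 601.8 / 3440.065 = 0.174939 rad.
Start latitude φ₁ = -0.300092 rad; initial bearing θ = 2.237512 rad.
Applying the spherical law of cosines for sides, sin φ₂ = sin φ₁ cos δ + cos φ₁ sin δ cos θ = -0.393919, so φ₂ = -23.199°.
For the longitude increment, Δλ = atan2( sin θ sin δ cos φ₁, cos δ − sin φ₁ sin φ₂ ) = atan2(0.130664, 0.868292) = 8.558°.
λ₂ = -92.771° + 8.558° = -84.213°.

latitude -23.199°, longitude -84.213°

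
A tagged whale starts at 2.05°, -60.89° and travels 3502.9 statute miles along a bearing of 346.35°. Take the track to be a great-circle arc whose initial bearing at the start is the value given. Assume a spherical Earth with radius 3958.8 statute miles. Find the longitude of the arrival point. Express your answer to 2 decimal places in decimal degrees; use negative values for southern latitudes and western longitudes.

Central angle δ = d/R = 0.884839 rad.
Converting: φ₁ = 0.035779 rad, θ = 6.044948 rad.
Destination latitude: φ₂ = arcsin( sin φ₁ cos δ + cos φ₁ sin δ cos θ ) = arcsin(0.774134) = 50.73°.
Δλ = atan2( sin θ sin δ cos φ₁ , cos δ − sin φ₁ sin φ₂ ) = atan2(-0.182495, 0.605722) = -0.292636 rad = -16.77°.
λ₂ = -60.89° + -16.77° = -77.66°.

longitude -77.66°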